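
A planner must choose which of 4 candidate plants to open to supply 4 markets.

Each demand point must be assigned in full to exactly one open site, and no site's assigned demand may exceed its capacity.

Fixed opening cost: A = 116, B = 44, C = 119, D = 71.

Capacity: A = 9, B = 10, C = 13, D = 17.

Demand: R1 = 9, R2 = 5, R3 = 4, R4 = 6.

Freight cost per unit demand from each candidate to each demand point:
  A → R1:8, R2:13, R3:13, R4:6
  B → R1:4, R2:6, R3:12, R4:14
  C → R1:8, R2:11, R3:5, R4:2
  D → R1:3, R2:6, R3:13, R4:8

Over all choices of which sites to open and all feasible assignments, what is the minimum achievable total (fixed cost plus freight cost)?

Open {B, D}; cheapest assignment that respects the capacities:
  B (cap 10, load 9): R2, R3 — cost 5×6 + 4×12 = 78
  D (cap 17, load 15): R1, R4 — cost 9×3 + 6×8 = 75
  Shipping 153, fixed 115 → total 268.
  Any other capacity-feasible assignment to {B, D} ships for at least 153.
Compare {C, D}: its best feasible assignment gives total 279.
Compare {B, C, D}: its best feasible assignment gives total 323.
Every other set of open sites that can feasibly serve all demand totals ≥ 279 even under its best assignment. Minimum: 268.

268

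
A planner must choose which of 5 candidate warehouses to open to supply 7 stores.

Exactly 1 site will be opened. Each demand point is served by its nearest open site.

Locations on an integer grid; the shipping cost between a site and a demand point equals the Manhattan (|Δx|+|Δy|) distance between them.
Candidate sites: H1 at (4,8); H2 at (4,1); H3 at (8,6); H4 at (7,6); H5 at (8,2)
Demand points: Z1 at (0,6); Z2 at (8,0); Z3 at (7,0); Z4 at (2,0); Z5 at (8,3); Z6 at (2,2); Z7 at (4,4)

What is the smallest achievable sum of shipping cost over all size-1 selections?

Open {H2}.
  Z1→H2 9, Z2→H2 5, Z3→H2 4, Z4→H2 3, Z5→H2 6, Z6→H2 3, Z7→H2 3  ⇒ total 33.
Compare {H5}: total 38.
Compare {H4}: total 49.
No size-1 selection does better; minimum is 33.

33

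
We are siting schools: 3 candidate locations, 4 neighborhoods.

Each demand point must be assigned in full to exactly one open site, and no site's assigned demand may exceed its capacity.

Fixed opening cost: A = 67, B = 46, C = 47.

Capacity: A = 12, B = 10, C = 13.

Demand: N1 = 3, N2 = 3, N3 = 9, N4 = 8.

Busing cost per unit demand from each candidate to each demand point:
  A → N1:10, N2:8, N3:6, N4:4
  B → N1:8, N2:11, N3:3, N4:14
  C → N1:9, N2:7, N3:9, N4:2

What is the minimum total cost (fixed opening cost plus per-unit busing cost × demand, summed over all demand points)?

Open {A, C}; cheapest assignment that respects the capacities:
  A (cap 12, load 12): N2, N3 — cost 3×8 + 9×6 = 78
  C (cap 13, load 11): N1, N4 — cost 3×9 + 8×2 = 43
  Shipping 121, fixed 114 → total 235.
  Any other capacity-feasible assignment to {A, C} ships for at least 121.
Compare {A, B, C}: its best feasible assignment gives total 254.
Every other set of open sites that can feasibly serve all demand totals ≥ 254 even under its best assignment. Minimum: 235.

235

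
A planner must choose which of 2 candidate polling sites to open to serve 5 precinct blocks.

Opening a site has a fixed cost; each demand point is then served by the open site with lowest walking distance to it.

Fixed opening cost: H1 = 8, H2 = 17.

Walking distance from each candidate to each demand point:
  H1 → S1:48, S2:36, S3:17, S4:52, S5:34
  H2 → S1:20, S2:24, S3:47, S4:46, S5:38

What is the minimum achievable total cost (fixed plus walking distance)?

166

Open {H1, H2}: assign each demand point to its cheapest open site.
  S1→H2 20, S2→H2 24, S3→H1 17, S4→H2 46, S5→H1 34
  walking distance 141, fixed 25 → total 166.
Compare {H2}: walking distance 175 + fixed 17 = 192.
Compare {H1}: walking distance 187 + fixed 8 = 195.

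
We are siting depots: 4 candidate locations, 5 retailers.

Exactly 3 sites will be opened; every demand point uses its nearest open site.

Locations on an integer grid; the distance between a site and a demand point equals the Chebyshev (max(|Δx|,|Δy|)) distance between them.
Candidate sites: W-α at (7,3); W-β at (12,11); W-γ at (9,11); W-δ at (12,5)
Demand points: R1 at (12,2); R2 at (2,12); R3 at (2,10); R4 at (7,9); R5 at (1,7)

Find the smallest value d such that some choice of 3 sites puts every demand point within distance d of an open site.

7

Open {W-α, W-β, W-γ}.
  Farthest demand point is R2 at distance 7 (to W-γ); all others are ≤ 7.
With {W-α, W-γ, W-δ} the worst case is 7.
With {W-β, W-γ, W-δ} the worst case is 8.
No size-3 selection achieves below 7.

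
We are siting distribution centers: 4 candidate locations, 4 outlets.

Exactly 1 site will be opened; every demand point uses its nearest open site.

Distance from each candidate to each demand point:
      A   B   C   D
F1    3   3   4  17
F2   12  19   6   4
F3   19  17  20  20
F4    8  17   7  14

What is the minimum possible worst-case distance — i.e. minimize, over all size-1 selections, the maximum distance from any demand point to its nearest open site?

Open {F1}.
  Farthest demand point is D at distance 17 (to F1); all others are ≤ 17.
With {F4} the worst case is 17.
With {F2} the worst case is 19.
No size-1 selection achieves below 17.

17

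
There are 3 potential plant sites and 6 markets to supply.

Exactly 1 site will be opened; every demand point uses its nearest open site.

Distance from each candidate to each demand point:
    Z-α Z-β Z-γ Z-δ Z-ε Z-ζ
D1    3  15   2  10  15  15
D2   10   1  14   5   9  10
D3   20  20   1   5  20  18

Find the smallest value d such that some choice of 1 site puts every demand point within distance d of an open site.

Open {D2}.
  Farthest demand point is Z-γ at distance 14 (to D2); all others are ≤ 14.
With {D1} the worst case is 15.
With {D3} the worst case is 20.
No size-1 selection achieves below 14.

14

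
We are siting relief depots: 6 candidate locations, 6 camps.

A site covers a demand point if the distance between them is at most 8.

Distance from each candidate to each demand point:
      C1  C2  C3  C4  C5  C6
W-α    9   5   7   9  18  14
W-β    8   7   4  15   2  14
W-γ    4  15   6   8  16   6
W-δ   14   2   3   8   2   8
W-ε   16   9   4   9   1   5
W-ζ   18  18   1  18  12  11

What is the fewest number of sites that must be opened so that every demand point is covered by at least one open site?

Coverage sets (demand points within 8 of each site):
  W-α: {C2, C3}
  W-β: {C1, C2, C3, C5}
  W-γ: {C1, C3, C4, C6}
  W-δ: {C2, C3, C4, C5, C6}
  W-ε: {C3, C5, C6}
  W-ζ: {C3}
No single site covers all 6 demand points.
But {W-β, W-γ} covers everything, so the minimum is 2.

2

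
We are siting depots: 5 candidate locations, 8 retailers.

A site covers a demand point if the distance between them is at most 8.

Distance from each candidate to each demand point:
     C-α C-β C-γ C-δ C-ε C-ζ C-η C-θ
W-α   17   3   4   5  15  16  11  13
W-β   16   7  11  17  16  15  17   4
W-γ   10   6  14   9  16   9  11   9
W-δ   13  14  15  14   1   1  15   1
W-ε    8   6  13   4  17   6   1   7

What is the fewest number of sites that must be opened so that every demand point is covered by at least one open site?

Coverage sets (demand points within 8 of each site):
  W-α: {C-β, C-γ, C-δ}
  W-β: {C-β, C-θ}
  W-γ: {C-β}
  W-δ: {C-ε, C-ζ, C-θ}
  W-ε: {C-α, C-β, C-δ, C-ζ, C-η, C-θ}
No 2 sites suffice: every size-2 union leaves at least one demand point uncovered.
But {W-α, W-δ, W-ε} covers everything, so the minimum is 3.

3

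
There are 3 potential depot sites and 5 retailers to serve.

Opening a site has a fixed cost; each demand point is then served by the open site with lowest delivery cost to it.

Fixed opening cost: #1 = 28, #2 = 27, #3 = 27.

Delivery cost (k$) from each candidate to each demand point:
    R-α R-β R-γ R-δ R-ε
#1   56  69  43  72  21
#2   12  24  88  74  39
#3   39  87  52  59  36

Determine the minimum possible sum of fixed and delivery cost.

Open {#1, #2}: assign each demand point to its cheapest open site.
  R-α→#2 12, R-β→#2 24, R-γ→#1 43, R-δ→#1 72, R-ε→#1 21
  delivery cost 172, fixed 55 → total 227.
Compare {#2, #3}: delivery cost 183 + fixed 54 = 237.
Compare {#1, #2, #3}: delivery cost 159 + fixed 82 = 241.
Compare {#2}: delivery cost 237 + fixed 27 = 264.
All other subsets cost ≥ 237. Minimum total cost: 227.

227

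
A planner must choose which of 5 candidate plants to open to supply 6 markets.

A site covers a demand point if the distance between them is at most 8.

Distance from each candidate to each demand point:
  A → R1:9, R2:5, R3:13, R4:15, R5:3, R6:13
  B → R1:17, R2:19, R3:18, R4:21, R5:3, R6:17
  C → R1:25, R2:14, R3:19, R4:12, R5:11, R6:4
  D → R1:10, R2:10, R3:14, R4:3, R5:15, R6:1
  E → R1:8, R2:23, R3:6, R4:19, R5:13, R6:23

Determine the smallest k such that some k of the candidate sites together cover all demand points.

3

Coverage sets (demand points within 8 of each site):
  A: {R2, R5}
  B: {R5}
  C: {R6}
  D: {R4, R6}
  E: {R1, R3}
No 2 sites suffice: every size-2 union leaves at least one demand point uncovered.
But {A, D, E} covers everything, so the minimum is 3.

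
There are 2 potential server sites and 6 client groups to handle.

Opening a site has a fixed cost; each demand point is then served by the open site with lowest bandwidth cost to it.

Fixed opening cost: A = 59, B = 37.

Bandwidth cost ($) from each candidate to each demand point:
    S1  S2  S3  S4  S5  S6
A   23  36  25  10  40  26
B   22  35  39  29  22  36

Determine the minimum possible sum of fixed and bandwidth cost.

Open {A}: assign each demand point to its cheapest open site.
  S1→A 23, S2→A 36, S3→A 25, S4→A 10, S5→A 40, S6→A 26
  bandwidth cost 160, fixed 59 → total 219.
Compare {B}: bandwidth cost 183 + fixed 37 = 220.
Compare {A, B}: bandwidth cost 140 + fixed 96 = 236.

219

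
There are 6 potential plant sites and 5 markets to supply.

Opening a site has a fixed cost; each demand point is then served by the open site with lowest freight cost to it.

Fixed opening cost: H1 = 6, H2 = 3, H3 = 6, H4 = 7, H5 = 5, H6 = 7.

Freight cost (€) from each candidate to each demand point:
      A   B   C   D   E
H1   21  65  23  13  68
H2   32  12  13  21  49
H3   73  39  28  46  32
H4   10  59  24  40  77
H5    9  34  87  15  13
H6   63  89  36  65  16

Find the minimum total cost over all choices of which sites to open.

70

Open {H2, H5}: assign each demand point to its cheapest open site.
  A→H5 9, B→H2 12, C→H2 13, D→H5 15, E→H5 13
  freight cost 62, fixed 8 → total 70.
Compare {H1, H2, H5}: freight cost 60 + fixed 14 = 74.
Compare {H2, H3, H5}: freight cost 62 + fixed 14 = 76.
Compare {H2, H4, H5}: freight cost 62 + fixed 15 = 77.
All other subsets cost ≥ 74. Minimum total cost: 70.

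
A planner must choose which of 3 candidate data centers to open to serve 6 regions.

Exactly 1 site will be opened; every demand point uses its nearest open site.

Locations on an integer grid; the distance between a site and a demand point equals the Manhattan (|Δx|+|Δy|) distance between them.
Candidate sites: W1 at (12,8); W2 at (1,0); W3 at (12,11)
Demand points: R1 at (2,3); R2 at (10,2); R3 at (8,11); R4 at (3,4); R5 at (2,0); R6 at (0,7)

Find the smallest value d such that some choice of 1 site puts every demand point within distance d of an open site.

18

Open {W1}.
  Farthest demand point is R5 at distance 18 (to W1); all others are ≤ 18.
With {W2} the worst case is 18.
With {W3} the worst case is 21.
No size-1 selection achieves below 18.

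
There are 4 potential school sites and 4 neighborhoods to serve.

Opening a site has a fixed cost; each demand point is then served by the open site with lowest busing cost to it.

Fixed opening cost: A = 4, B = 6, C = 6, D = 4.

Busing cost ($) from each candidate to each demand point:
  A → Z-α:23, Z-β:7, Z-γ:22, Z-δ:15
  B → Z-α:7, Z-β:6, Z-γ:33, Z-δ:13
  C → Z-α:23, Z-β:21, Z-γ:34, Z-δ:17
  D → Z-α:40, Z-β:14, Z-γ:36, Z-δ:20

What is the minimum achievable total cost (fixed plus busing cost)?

58

Open {A, B}: assign each demand point to its cheapest open site.
  Z-α→B 7, Z-β→B 6, Z-γ→A 22, Z-δ→B 13
  busing cost 48, fixed 10 → total 58.
Compare {A, B, D}: busing cost 48 + fixed 14 = 62.
Compare {A, B, C}: busing cost 48 + fixed 16 = 64.
Compare {B}: busing cost 59 + fixed 6 = 65.
All other subsets cost ≥ 62. Minimum total cost: 58.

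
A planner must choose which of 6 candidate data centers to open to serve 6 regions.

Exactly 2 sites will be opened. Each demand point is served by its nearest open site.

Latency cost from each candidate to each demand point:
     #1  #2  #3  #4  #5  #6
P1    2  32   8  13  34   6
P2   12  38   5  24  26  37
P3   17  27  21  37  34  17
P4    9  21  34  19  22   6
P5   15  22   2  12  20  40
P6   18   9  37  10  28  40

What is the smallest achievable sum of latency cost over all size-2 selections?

Open {P1, P6}.
  #1→P1 2, #2→P6 9, #3→P1 8, #4→P6 10, #5→P6 28, #6→P1 6  ⇒ total 63.
Compare {P1, P5}: total 64.
Compare {P4, P5}: total 70.
No size-2 selection does better; minimum is 63.

63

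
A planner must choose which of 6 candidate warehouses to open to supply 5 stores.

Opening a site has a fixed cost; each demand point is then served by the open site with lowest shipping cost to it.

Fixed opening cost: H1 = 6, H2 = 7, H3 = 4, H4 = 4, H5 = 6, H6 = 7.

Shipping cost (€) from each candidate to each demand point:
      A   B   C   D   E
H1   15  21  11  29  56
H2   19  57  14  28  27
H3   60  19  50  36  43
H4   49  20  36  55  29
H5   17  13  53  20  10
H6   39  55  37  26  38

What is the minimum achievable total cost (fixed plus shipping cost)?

81

Open {H1, H5}: assign each demand point to its cheapest open site.
  A→H1 15, B→H5 13, C→H1 11, D→H5 20, E→H5 10
  shipping cost 69, fixed 12 → total 81.
Compare {H1, H3, H5}: shipping cost 69 + fixed 16 = 85.
Compare {H1, H4, H5}: shipping cost 69 + fixed 16 = 85.
Compare {H2, H5}: shipping cost 74 + fixed 13 = 87.
All other subsets cost ≥ 85. Minimum total cost: 81.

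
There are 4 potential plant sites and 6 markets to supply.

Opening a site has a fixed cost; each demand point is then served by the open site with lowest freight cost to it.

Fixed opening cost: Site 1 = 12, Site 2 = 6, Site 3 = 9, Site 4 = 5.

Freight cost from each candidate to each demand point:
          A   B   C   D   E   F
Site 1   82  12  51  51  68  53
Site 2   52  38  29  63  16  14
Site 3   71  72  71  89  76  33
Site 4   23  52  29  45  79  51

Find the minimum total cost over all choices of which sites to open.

Open {Site 1, Site 2, Site 4}: assign each demand point to its cheapest open site.
  A→Site 4 23, B→Site 1 12, C→Site 2 29, D→Site 4 45, E→Site 2 16, F→Site 2 14
  freight cost 139, fixed 23 → total 162.
Compare {Site 1, Site 2, Site 3, Site 4}: freight cost 139 + fixed 32 = 171.
Compare {Site 2, Site 4}: freight cost 165 + fixed 11 = 176.
Compare {Site 2, Site 3, Site 4}: freight cost 165 + fixed 20 = 185.
All other subsets cost ≥ 171. Minimum total cost: 162.

162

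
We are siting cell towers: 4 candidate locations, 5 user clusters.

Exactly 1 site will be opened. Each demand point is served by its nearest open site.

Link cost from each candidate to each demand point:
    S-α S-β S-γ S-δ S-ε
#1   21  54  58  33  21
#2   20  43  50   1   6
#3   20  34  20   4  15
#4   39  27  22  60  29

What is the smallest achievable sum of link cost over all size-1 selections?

93

Open {#3}.
  S-α→#3 20, S-β→#3 34, S-γ→#3 20, S-δ→#3 4, S-ε→#3 15  ⇒ total 93.
Compare {#2}: total 120.
Compare {#4}: total 177.
No size-1 selection does better; minimum is 93.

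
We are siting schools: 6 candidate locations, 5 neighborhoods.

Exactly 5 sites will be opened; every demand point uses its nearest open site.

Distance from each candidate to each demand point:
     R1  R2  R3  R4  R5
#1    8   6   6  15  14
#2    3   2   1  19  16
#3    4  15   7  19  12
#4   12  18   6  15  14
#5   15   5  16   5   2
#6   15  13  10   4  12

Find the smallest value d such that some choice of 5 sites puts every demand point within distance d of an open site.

4

Open {#1, #2, #3, #5, #6}.
  Farthest demand point is R4 at distance 4 (to #6); all others are ≤ 4.
With {#1, #2, #4, #5, #6} the worst case is 4.
With {#2, #3, #4, #5, #6} the worst case is 4.
No size-5 selection achieves below 4.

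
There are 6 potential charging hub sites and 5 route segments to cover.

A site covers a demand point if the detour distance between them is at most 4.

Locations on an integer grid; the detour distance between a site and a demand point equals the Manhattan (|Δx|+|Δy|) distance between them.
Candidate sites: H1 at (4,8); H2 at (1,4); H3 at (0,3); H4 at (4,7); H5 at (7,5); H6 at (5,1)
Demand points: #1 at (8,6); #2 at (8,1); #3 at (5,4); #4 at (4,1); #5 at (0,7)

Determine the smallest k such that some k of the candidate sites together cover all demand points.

Coverage sets (demand points within 4 of each site):
  H1: {}
  H2: {#3, #5}
  H3: {#5}
  H4: {#3, #5}
  H5: {#1, #3}
  H6: {#2, #3, #4}
No 2 sites suffice: every size-2 union leaves at least one demand point uncovered.
But {H2, H5, H6} covers everything, so the minimum is 3.

3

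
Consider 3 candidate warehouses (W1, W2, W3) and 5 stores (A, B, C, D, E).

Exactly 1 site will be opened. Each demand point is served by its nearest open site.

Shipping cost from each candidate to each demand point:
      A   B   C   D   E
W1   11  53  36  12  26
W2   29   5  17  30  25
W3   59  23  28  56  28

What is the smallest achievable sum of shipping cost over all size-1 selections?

106

Open {W2}.
  A→W2 29, B→W2 5, C→W2 17, D→W2 30, E→W2 25  ⇒ total 106.
Compare {W1}: total 138.
Compare {W3}: total 194.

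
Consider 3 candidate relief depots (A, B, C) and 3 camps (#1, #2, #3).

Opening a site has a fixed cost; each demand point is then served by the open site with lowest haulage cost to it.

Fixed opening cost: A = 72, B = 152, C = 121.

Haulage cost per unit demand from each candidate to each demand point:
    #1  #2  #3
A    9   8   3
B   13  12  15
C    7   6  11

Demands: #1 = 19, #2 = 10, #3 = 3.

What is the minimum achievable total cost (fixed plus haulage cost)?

Open {A}: assign each demand point to its cheapest open site.
  #1→A 19×9=171, #2→A 10×8=80, #3→A 3×3=9
  haulage cost 260, fixed 72 → total 332.
Compare {C}: haulage cost 226 + fixed 121 = 347.
Compare {A, C}: haulage cost 202 + fixed 193 = 395.
Compare {A, B}: haulage cost 260 + fixed 224 = 484.
All other subsets cost ≥ 347. Minimum total cost: 332.

332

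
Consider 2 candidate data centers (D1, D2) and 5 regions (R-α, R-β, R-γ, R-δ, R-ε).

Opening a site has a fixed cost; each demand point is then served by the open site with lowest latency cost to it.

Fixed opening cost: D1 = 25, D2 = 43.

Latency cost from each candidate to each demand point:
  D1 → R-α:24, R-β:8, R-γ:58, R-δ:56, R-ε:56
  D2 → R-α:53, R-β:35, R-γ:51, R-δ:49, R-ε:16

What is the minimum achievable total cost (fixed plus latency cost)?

216

Open {D1, D2}: assign each demand point to its cheapest open site.
  R-α→D1 24, R-β→D1 8, R-γ→D2 51, R-δ→D2 49, R-ε→D2 16
  latency cost 148, fixed 68 → total 216.
Compare {D1}: latency cost 202 + fixed 25 = 227.
Compare {D2}: latency cost 204 + fixed 43 = 247.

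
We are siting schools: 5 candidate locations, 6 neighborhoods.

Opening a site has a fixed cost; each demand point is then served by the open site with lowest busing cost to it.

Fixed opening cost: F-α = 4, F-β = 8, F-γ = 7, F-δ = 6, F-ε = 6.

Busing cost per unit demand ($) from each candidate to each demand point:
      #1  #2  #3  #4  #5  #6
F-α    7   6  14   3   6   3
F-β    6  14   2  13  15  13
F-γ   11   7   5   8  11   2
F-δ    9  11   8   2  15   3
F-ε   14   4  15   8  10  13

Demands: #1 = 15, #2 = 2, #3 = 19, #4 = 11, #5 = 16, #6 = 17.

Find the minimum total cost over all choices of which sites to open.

Open {F-α, F-β, F-γ, F-δ}: assign each demand point to its cheapest open site.
  #1→F-β 15×6=90, #2→F-α 2×6=12, #3→F-β 19×2=38, #4→F-δ 11×2=22, #5→F-α 16×6=96, #6→F-γ 17×2=34
  busing cost 292, fixed 25 → total 317.
Compare {F-α, F-β, F-γ, F-δ, F-ε}: busing cost 288 + fixed 31 = 319.
Compare {F-α, F-β, F-γ}: busing cost 303 + fixed 19 = 322.
Compare {F-α, F-β, F-γ, F-ε}: busing cost 299 + fixed 25 = 324.
All other subsets cost ≥ 319. Minimum total cost: 317.

317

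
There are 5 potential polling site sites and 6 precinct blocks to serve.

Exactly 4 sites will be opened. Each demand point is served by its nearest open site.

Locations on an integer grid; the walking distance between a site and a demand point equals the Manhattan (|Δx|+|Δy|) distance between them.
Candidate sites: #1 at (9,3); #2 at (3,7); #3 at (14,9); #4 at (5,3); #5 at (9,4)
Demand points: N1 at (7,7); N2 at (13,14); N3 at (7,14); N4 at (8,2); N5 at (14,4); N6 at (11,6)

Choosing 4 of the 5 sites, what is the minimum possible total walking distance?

Open {#1, #2, #3, #5}.
  N1→#2 4, N2→#3 6, N3→#2 11, N4→#1 2, N5→#3 5, N6→#5 4  ⇒ total 32.
Compare {#1, #2, #3, #4}: total 33.
Compare {#2, #3, #4, #5}: total 33.
No size-4 selection does better; minimum is 32.

32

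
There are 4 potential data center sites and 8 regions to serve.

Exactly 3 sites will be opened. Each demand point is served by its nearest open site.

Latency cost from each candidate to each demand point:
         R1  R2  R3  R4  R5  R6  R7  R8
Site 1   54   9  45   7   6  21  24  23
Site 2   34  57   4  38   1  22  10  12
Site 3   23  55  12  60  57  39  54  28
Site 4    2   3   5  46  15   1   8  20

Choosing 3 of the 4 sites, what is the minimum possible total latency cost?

38

Open {Site 1, Site 2, Site 4}.
  R1→Site 4 2, R2→Site 4 3, R3→Site 2 4, R4→Site 1 7, R5→Site 2 1, R6→Site 4 1, R7→Site 4 8, R8→Site 2 12  ⇒ total 38.
Compare {Site 1, Site 3, Site 4}: total 52.
Compare {Site 2, Site 3, Site 4}: total 69.
No size-3 selection does better; minimum is 38.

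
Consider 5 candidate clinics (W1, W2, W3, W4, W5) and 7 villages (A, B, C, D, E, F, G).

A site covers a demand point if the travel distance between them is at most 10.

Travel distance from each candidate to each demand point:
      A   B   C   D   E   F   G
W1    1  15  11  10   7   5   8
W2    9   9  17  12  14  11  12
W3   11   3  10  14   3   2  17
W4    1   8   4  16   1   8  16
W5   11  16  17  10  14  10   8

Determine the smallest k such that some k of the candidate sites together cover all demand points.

Coverage sets (demand points within 10 of each site):
  W1: {A, D, E, F, G}
  W2: {A, B}
  W3: {B, C, E, F}
  W4: {A, B, C, E, F}
  W5: {D, F, G}
No single site covers all 7 demand points.
But {W1, W3} covers everything, so the minimum is 2.

2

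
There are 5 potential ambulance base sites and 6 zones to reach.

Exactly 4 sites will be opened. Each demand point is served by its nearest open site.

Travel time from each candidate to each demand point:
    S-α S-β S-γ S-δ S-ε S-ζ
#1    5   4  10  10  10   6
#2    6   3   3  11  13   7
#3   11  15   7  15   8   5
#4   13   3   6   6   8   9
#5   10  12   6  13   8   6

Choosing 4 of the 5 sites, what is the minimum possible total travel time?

Open {#1, #2, #3, #4}.
  S-α→#1 5, S-β→#2 3, S-γ→#2 3, S-δ→#4 6, S-ε→#3 8, S-ζ→#3 5  ⇒ total 30.
Compare {#1, #2, #4, #5}: total 31.
Compare {#2, #3, #4, #5}: total 31.
No size-4 selection does better; minimum is 30.

30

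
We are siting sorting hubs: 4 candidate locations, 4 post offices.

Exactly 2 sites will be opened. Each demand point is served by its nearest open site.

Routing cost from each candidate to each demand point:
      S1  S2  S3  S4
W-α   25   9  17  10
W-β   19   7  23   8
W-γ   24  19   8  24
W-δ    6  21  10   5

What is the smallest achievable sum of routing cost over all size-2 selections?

28

Open {W-β, W-δ}.
  S1→W-δ 6, S2→W-β 7, S3→W-δ 10, S4→W-δ 5  ⇒ total 28.
Compare {W-α, W-δ}: total 30.
Compare {W-γ, W-δ}: total 38.
No size-2 selection does better; minimum is 28.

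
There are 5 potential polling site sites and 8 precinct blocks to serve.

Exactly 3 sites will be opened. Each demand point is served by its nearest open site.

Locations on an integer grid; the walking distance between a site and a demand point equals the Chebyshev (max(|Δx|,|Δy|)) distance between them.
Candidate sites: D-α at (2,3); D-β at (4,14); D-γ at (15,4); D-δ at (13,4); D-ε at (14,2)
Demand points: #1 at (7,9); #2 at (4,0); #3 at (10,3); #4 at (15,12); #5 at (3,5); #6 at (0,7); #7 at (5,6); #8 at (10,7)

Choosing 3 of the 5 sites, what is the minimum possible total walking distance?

Open {D-α, D-β, D-δ}.
  #1→D-β 5, #2→D-α 3, #3→D-δ 3, #4→D-δ 8, #5→D-α 2, #6→D-α 4, #7→D-α 3, #8→D-δ 3  ⇒ total 31.
Compare {D-α, D-γ, D-δ}: total 32.
Compare {D-α, D-δ, D-ε}: total 32.
No size-3 selection does better; minimum is 31.

31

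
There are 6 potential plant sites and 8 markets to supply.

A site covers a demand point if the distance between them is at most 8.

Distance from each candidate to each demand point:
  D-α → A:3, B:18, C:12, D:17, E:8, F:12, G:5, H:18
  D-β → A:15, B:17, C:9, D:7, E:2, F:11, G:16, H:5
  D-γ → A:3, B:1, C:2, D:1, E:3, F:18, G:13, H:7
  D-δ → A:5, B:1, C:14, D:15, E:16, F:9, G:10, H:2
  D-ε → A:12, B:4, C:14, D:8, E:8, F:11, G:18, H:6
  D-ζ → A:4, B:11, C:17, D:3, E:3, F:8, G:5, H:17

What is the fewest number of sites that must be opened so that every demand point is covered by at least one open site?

2

Coverage sets (demand points within 8 of each site):
  D-α: {A, E, G}
  D-β: {D, E, H}
  D-γ: {A, B, C, D, E, H}
  D-δ: {A, B, H}
  D-ε: {B, D, E, H}
  D-ζ: {A, D, E, F, G}
No single site covers all 8 demand points.
But {D-γ, D-ζ} covers everything, so the minimum is 2.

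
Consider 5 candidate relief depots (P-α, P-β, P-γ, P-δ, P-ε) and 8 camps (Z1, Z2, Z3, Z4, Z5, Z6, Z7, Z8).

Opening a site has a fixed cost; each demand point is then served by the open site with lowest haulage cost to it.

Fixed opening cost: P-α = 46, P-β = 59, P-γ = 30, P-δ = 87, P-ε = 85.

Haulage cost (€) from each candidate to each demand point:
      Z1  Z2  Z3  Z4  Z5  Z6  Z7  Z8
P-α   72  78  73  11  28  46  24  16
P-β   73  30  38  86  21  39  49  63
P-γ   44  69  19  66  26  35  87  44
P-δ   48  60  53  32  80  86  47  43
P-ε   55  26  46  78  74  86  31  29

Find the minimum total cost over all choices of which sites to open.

320

Open {P-α, P-γ}: assign each demand point to its cheapest open site.
  Z1→P-γ 44, Z2→P-γ 69, Z3→P-γ 19, Z4→P-α 11, Z5→P-γ 26, Z6→P-γ 35, Z7→P-α 24, Z8→P-α 16
  haulage cost 244, fixed 76 → total 320.
Compare {P-α, P-β, P-γ}: haulage cost 200 + fixed 135 = 335.
Compare {P-α, P-β}: haulage cost 251 + fixed 105 = 356.
Compare {P-α, P-γ, P-ε}: haulage cost 201 + fixed 161 = 362.
All other subsets cost ≥ 335. Minimum total cost: 320.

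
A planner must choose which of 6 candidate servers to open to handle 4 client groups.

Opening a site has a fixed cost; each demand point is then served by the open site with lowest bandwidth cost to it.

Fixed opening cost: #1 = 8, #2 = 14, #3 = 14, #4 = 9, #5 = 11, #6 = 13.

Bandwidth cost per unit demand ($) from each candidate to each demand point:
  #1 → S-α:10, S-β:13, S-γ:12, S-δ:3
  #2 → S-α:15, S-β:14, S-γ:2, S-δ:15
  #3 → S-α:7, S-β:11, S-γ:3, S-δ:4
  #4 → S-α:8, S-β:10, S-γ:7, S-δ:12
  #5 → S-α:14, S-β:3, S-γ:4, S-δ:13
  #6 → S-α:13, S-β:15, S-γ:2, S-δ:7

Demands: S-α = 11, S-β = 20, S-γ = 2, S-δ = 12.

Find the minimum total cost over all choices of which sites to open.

212

Open {#1, #3, #5}: assign each demand point to its cheapest open site.
  S-α→#3 11×7=77, S-β→#5 20×3=60, S-γ→#3 2×3=6, S-δ→#1 12×3=36
  bandwidth cost 179, fixed 33 → total 212.
Compare {#3, #5}: bandwidth cost 191 + fixed 25 = 216.
Compare {#1, #4, #5}: bandwidth cost 192 + fixed 28 = 220.
Compare {#1, #3, #4, #5}: bandwidth cost 179 + fixed 42 = 221.
All other subsets cost ≥ 216. Minimum total cost: 212.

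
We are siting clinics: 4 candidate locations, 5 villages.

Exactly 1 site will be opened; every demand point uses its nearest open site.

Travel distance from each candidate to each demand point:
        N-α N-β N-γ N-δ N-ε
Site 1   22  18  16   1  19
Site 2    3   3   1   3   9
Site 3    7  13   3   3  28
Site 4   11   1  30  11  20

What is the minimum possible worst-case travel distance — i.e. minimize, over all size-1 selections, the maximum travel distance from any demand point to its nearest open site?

9

Open {Site 2}.
  Farthest demand point is N-ε at travel distance 9 (to Site 2); all others are ≤ 9.
With {Site 1} the worst case is 22.
With {Site 3} the worst case is 28.
No size-1 selection achieves below 9.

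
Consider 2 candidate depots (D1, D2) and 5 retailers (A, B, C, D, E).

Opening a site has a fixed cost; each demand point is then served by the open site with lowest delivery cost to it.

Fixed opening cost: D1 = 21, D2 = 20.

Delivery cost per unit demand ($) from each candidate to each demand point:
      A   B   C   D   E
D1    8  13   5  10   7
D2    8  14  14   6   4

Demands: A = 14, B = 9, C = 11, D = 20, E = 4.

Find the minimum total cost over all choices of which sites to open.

Open {D1, D2}: assign each demand point to its cheapest open site.
  A→D1 14×8=112, B→D1 9×13=117, C→D1 11×5=55, D→D2 20×6=120, E→D2 4×4=16
  delivery cost 420, fixed 41 → total 461.
Compare {D1}: delivery cost 512 + fixed 21 = 533.
Compare {D2}: delivery cost 528 + fixed 20 = 548.

461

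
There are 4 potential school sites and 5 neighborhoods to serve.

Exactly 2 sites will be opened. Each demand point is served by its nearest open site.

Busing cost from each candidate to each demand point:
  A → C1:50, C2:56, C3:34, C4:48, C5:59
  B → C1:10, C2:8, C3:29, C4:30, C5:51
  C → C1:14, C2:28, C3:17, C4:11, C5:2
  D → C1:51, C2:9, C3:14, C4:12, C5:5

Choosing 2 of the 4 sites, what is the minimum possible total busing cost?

48

Open {B, C}.
  C1→B 10, C2→B 8, C3→C 17, C4→C 11, C5→C 2  ⇒ total 48.
Compare {B, D}: total 49.
Compare {C, D}: total 50.
No size-2 selection does better; minimum is 48.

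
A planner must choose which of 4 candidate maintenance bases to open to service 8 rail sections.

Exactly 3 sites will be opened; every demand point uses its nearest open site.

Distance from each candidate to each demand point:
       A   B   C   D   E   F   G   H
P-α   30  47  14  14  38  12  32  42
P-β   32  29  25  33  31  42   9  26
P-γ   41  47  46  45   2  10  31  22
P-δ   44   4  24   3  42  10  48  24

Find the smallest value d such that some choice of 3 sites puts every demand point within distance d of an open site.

Open {P-α, P-β, P-γ}.
  Farthest demand point is A at distance 30 (to P-α); all others are ≤ 30.
With {P-α, P-β, P-δ} the worst case is 31.
With {P-α, P-γ, P-δ} the worst case is 31.
No size-3 selection achieves below 30.

30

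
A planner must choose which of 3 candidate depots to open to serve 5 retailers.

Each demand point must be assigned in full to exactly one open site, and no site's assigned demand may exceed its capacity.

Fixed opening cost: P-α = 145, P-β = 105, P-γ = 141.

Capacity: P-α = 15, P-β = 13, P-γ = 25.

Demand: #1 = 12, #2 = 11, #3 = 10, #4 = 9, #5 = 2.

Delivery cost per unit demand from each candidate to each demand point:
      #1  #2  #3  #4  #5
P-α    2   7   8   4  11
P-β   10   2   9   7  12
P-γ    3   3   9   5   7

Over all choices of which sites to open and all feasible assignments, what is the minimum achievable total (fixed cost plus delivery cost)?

Open {P-α, P-β, P-γ}; cheapest assignment that respects the capacities:
  P-α (cap 15, load 12): #1 — cost 12×2 = 24
  P-β (cap 13, load 11): #2 — cost 11×2 = 22
  P-γ (cap 25, load 21): #3, #4, #5 — cost 10×9 + 9×5 + 2×7 = 149
  Shipping 195, fixed 391 → total 586.
  Any other capacity-feasible assignment to {P-α, P-β, P-γ} ships for at least 195.
Total demand is 44 and no other set of sites has combined capacity ≥ 44, so {P-α, P-β, P-γ} is the only feasible choice of open sites. Minimum: 586.

586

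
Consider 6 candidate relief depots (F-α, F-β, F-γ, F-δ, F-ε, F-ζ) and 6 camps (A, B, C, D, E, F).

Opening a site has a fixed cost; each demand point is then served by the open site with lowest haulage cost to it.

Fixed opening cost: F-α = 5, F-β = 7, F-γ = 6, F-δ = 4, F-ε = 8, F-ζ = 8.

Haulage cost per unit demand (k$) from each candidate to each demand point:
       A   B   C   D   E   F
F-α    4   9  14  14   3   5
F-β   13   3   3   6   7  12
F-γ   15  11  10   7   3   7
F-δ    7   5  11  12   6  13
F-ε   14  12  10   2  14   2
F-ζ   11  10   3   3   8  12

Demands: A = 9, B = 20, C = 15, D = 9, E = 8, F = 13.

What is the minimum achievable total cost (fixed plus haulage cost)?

Open {F-α, F-β, F-ε}: assign each demand point to its cheapest open site.
  A→F-α 9×4=36, B→F-β 20×3=60, C→F-β 15×3=45, D→F-ε 9×2=18, E→F-α 8×3=24, F→F-ε 13×2=26
  haulage cost 209, fixed 20 → total 229.
Compare {F-α, F-β, F-δ, F-ε}: haulage cost 209 + fixed 24 = 233.
Compare {F-α, F-β, F-γ, F-ε}: haulage cost 209 + fixed 26 = 235.
Compare {F-α, F-β, F-ε, F-ζ}: haulage cost 209 + fixed 28 = 237.
All other subsets cost ≥ 233. Minimum total cost: 229.

229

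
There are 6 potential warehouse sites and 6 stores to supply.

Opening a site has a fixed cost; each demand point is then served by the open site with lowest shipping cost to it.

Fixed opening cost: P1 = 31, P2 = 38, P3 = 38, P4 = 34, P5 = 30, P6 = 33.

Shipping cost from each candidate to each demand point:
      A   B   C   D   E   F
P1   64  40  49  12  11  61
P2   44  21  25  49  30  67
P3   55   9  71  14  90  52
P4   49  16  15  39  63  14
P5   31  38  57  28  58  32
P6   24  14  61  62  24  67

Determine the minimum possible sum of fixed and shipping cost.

Open {P1, P4}: assign each demand point to its cheapest open site.
  A→P4 49, B→P4 16, C→P4 15, D→P1 12, E→P1 11, F→P4 14
  shipping cost 117, fixed 65 → total 182.
Compare {P1, P4, P6}: shipping cost 90 + fixed 98 = 188.
Compare {P1, P4, P5}: shipping cost 99 + fixed 95 = 194.
Compare {P4, P6}: shipping cost 130 + fixed 67 = 197.
All other subsets cost ≥ 188. Minimum total cost: 182.

182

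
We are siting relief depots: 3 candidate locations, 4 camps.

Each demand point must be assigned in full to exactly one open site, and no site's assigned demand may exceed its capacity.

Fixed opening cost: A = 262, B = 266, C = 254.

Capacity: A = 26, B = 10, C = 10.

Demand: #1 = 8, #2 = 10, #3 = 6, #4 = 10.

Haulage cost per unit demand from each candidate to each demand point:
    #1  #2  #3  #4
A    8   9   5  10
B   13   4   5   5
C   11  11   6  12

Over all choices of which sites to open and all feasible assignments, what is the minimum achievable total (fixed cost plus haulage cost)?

762

Open {A, B}; cheapest assignment that respects the capacities:
  A (cap 26, load 24): #1, #3, #4 — cost 8×8 + 6×5 + 10×10 = 194
  B (cap 10, load 10): #2 — cost 10×4 = 40
  Shipping 234, fixed 528 → total 762.
  Any other capacity-feasible assignment to {A, B} ships for at least 234.
Compare {A, C}: its best feasible assignment gives total 820.
Compare {A, B, C}: its best feasible assignment gives total 1016.
Every other set of open sites that can feasibly serve all demand totals ≥ 820 even under its best assignment. Minimum: 762.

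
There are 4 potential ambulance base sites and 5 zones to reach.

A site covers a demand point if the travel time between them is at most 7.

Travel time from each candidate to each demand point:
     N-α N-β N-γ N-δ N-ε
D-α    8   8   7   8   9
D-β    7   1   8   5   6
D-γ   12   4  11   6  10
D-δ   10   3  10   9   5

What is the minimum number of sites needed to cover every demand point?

2

Coverage sets (demand points within 7 of each site):
  D-α: {N-γ}
  D-β: {N-α, N-β, N-δ, N-ε}
  D-γ: {N-β, N-δ}
  D-δ: {N-β, N-ε}
No single site covers all 5 demand points.
But {D-α, D-β} covers everything, so the minimum is 2.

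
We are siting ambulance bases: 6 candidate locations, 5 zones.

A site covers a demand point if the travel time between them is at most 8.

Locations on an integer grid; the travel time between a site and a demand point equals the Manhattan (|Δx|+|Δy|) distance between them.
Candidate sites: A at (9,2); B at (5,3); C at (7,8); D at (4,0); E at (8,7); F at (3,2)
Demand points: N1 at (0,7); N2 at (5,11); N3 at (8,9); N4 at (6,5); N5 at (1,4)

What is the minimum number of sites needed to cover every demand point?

Coverage sets (demand points within 8 of each site):
  A: {N3, N4}
  B: {N2, N4, N5}
  C: {N1, N2, N3, N4}
  D: {N4, N5}
  E: {N1, N2, N3, N4}
  F: {N1, N4, N5}
No single site covers all 5 demand points.
But {B, C} covers everything, so the minimum is 2.

2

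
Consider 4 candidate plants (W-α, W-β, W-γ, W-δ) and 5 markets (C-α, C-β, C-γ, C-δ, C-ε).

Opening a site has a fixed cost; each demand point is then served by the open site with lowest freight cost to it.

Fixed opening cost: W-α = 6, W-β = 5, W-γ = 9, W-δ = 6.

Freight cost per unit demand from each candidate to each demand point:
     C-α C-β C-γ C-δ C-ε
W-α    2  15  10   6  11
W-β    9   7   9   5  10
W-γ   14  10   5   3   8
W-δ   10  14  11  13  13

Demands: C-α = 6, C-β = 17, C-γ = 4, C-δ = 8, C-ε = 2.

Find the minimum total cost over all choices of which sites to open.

Open {W-α, W-β, W-γ}: assign each demand point to its cheapest open site.
  C-α→W-α 6×2=12, C-β→W-β 17×7=119, C-γ→W-γ 4×5=20, C-δ→W-γ 8×3=24, C-ε→W-γ 2×8=16
  freight cost 191, fixed 20 → total 211.
Compare {W-α, W-β, W-γ, W-δ}: freight cost 191 + fixed 26 = 217.
Compare {W-α, W-β}: freight cost 227 + fixed 11 = 238.
Compare {W-α, W-β, W-δ}: freight cost 227 + fixed 17 = 244.
All other subsets cost ≥ 217. Minimum total cost: 211.

211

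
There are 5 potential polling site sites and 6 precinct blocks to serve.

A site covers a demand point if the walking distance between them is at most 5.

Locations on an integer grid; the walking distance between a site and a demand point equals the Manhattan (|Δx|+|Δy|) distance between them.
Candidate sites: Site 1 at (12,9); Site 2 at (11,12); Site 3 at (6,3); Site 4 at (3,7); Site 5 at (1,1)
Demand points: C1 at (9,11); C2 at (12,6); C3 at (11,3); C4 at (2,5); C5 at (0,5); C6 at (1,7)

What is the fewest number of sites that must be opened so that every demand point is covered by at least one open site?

Coverage sets (demand points within 5 of each site):
  Site 1: {C1, C2}
  Site 2: {C1}
  Site 3: {C3}
  Site 4: {C4, C5, C6}
  Site 5: {C4, C5}
No 2 sites suffice: every size-2 union leaves at least one demand point uncovered.
But {Site 1, Site 3, Site 4} covers everything, so the minimum is 3.

3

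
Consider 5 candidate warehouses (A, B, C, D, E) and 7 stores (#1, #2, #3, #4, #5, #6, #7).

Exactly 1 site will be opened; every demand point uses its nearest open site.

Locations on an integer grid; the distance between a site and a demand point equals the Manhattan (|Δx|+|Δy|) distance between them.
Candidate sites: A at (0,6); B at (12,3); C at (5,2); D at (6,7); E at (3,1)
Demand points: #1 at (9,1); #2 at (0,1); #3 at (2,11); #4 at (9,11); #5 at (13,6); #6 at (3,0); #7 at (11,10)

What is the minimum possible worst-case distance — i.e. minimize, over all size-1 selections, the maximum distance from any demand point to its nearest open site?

Open {D}.
  Farthest demand point is #2 at distance 12 (to D); all others are ≤ 12.
With {C} the worst case is 14.
With {A} the worst case is 15.
No size-1 selection achieves below 12.

12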